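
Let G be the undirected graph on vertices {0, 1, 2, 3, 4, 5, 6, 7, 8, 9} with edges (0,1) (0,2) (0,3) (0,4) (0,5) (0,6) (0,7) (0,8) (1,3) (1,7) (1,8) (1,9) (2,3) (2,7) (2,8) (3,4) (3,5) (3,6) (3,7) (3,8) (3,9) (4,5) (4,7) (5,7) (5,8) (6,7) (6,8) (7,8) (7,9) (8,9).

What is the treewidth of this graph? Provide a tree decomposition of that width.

The largest bag has 5 vertices, giving width 4; this decomposition certifies tw(G) ≤ 4. On the other hand G contains the 5-clique {0, 1, 3, 7, 8}. A clique must lie in a single bag of any decomposition, so no decomposition can have width below 4. Combining the bounds, tw(G) = 4.

Treewidth 4.
Bags: B1 = {0, 3, 5, 7, 8}  B2 = {0, 1, 3, 7, 8}  B3 = {0, 3, 4, 5, 7}  B4 = {0, 2, 3, 7, 8}  B5 = {0, 3, 6, 7, 8}  B6 = {1, 3, 7, 8, 9}
Tree: B1–B2, B1–B3, B2–B4, B2–B5, B2–B6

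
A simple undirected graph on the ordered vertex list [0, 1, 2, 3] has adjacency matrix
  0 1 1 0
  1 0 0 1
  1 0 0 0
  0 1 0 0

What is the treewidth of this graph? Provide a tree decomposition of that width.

Every bag has size at most 2, so the width is 2 − 1 = 1 and tw(G) ≤ 1. G has an edge, so its treewidth is at least 1. Hence tw(G) = 1 exactly.

Treewidth 1.
One such decomposition:
Bags: B1 = {1, 3}  B2 = {0, 1}  B3 = {0, 2}
Tree: B1–B2, B2–B3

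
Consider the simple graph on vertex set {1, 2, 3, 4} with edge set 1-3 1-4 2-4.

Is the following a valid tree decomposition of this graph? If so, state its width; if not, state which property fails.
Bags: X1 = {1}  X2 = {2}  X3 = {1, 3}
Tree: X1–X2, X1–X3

A tree decomposition must satisfy three properties: every vertex lies in some bag; for every edge, both endpoints lie together in some bag; and for every vertex, the bags containing it form a connected subtree. Here vertex 4 appears in no bag, so the decomposition is invalid.

No — vertex 4 appears in no bag.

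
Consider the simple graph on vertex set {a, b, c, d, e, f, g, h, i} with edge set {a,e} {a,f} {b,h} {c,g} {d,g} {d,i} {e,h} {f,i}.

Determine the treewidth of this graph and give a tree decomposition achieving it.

Treewidth 1.
One such decomposition:
Bags: B1 = {b, h}  B2 = {e, h}  B3 = {a, e}  B4 = {a, f}  B5 = {f, i}  B6 = {d, i}  B7 = {d, g}  B8 = {c, g}
Tree: B1–B2, B2–B3, B3–B4, B4–B5, B5–B6, B6–B7, B7–B8

The largest bag has 2 vertices, giving width 1; this decomposition certifies tw(G) ≤ 1. Any graph with an edge has treewidth ≥ 1, and G has the edge b–h. The upper and lower bounds meet at 1, so that is the treewidth.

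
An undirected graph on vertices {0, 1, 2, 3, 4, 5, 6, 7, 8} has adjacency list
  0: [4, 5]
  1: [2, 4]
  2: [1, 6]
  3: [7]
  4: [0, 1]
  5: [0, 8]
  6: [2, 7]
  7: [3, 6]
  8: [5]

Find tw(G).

1

A width-1 tree decomposition is:
Bags: B1 = {5, 8}  B2 = {0, 5}  B3 = {0, 4}  B4 = {1, 4}  B5 = {1, 2}  B6 = {2, 6}  B7 = {6, 7}  B8 = {3, 7}
Tree: B1–B2, B2–B3, B3–B4, B4–B5, B5–B6, B6–B7, B7–B8
Each bag holds 2 vertices, so the decomposition has width 1, which upper-bounds the treewidth. G has an edge, so its treewidth is at least 1. Combining the bounds, tw(G) = 1.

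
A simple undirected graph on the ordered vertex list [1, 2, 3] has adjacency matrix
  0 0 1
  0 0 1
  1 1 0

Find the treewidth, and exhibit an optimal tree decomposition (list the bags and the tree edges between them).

Treewidth 1.
One such decomposition:
Bags: B1 = {1, 3}  B2 = {2, 3}
Tree: B1–B2

The largest bag has 2 vertices, giving width 1; this decomposition certifies tw(G) ≤ 1. Any graph with an edge has treewidth ≥ 1, and G has the edge 1–3. The upper and lower bounds meet at 1, so that is the treewidth.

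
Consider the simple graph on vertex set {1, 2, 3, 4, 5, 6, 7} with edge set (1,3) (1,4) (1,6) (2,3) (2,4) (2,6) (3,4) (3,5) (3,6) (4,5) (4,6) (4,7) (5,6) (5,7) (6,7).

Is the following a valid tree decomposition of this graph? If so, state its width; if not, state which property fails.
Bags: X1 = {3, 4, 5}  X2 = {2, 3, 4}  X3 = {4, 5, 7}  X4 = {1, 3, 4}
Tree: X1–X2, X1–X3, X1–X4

A tree decomposition must satisfy three properties: every vertex lies in some bag; for every edge, both endpoints lie together in some bag; and for every vertex, the bags containing it form a connected subtree. Here vertex 6 appears in no bag, so the decomposition is invalid.

No — vertex 6 appears in no bag.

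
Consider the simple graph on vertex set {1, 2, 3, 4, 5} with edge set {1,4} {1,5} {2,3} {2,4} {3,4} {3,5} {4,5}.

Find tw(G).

2

A width-2 tree decomposition is:
Bags: B1 = {1, 4, 5}  B2 = {3, 4, 5}  B3 = {2, 3, 4}
Tree: B1–B2, B2–B3
Every bag has size at most 3, so the width is 3 − 1 = 2 and tw(G) ≤ 2. Conversely, {1, 4, 5} is a clique of size 3, and the vertices of any clique must share a bag in every tree decomposition; so some bag has ≥ 3 vertices and tw(G) ≥ 2. The upper and lower bounds meet at 2, so that is the treewidth.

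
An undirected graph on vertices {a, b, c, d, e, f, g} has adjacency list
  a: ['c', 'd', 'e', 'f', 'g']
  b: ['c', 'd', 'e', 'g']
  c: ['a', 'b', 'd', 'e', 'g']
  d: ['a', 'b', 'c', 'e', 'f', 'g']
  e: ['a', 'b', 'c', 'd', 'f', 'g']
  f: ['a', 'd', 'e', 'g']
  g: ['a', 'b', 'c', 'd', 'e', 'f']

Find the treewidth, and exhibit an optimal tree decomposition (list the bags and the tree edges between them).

Treewidth 4.
One optimal decomposition is:
Bags: B1 = {b, c, d, e, g}  B2 = {a, c, d, e, g}  B3 = {a, d, e, f, g}
Tree: B1–B2, B2–B3

The largest bag has 5 vertices, giving width 4; this decomposition certifies tw(G) ≤ 4. On the other hand G contains the 5-clique {a, c, d, e, g}. A clique must lie in a single bag of any decomposition, so no decomposition can have width below 4. Therefore the treewidth is 4.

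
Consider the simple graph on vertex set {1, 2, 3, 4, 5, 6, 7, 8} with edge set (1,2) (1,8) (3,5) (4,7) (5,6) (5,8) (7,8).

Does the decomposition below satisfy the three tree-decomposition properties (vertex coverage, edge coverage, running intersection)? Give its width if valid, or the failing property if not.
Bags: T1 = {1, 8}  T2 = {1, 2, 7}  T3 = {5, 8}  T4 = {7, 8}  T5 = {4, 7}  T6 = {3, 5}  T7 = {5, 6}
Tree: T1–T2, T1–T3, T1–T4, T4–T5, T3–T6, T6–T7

No — bags containing vertex 7 are not connected in the tree.

A tree decomposition must satisfy three properties: every vertex lies in some bag; for every edge, both endpoints lie together in some bag; and for every vertex, the bags containing it form a connected subtree. Here bags containing vertex 7 are not connected in the tree, so the decomposition is invalid.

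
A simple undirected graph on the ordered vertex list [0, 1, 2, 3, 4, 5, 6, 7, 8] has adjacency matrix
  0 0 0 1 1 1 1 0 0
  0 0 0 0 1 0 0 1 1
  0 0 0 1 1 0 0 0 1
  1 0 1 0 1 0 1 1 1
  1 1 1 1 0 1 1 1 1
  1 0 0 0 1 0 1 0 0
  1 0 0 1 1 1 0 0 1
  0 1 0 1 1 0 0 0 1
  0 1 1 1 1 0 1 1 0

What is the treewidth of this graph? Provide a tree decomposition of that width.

Each bag holds 4 vertices, so the decomposition has width 3, which upper-bounds the treewidth. On the other hand G contains the 4-clique {1, 4, 7, 8}. A clique must lie in a single bag of any decomposition, so no decomposition can have width below 3. Combining the bounds, tw(G) = 3.

Treewidth 3.
One such decomposition:
Bags: B1 = {3, 4, 6, 8}  B2 = {0, 3, 4, 6}  B3 = {3, 4, 7, 8}  B4 = {0, 4, 5, 6}  B5 = {1, 4, 7, 8}  B6 = {2, 3, 4, 8}
Tree: B1–B2, B1–B3, B2–B4, B3–B5, B3–B6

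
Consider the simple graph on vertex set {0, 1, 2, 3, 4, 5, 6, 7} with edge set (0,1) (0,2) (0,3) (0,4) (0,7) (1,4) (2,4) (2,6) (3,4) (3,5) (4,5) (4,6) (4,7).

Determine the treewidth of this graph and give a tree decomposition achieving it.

Every bag has size at most 3, so the width is 3 − 1 = 2 and tw(G) ≤ 2. For the lower bound, the 3 vertices {0, 1, 4} are pairwise adjacent, and any tree decomposition puts a clique entirely inside one bag — forcing width ≥ 2. Hence tw(G) = 2 exactly.

Treewidth 2.
One such decomposition:
Bags: B1 = {3, 4, 5}  B2 = {0, 3, 4}  B3 = {0, 1, 4}  B4 = {0, 4, 7}  B5 = {0, 2, 4}  B6 = {2, 4, 6}
Tree: B1–B2, B2–B3, B3–B4, B2–B5, B5–B6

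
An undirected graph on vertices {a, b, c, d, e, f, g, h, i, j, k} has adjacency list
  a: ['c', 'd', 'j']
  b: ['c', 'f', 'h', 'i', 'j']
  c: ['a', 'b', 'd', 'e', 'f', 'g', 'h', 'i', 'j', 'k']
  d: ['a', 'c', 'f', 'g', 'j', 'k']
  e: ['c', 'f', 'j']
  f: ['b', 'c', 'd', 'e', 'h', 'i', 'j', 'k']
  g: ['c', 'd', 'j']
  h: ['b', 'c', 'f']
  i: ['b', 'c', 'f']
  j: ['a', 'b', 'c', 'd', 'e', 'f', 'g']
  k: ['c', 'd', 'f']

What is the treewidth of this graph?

A width-3 tree decomposition is:
Bags: B1 = {c, d, f, j}  B2 = {b, c, f, j}  B3 = {a, c, d, j}  B4 = {b, c, f, h}  B5 = {c, e, f, j}  B6 = {c, d, f, k}  B7 = {b, c, f, i}  B8 = {c, d, g, j}
Tree: B1–B2, B1–B3, B2–B4, B2–B5, B1–B6, B4–B7, B3–B8
Each bag holds 4 vertices, so the decomposition has width 3, which upper-bounds the treewidth. On the other hand G contains the 4-clique {c, d, g, j}. A clique must lie in a single bag of any decomposition, so no decomposition can have width below 3. The upper and lower bounds meet at 3, so that is the treewidth.

3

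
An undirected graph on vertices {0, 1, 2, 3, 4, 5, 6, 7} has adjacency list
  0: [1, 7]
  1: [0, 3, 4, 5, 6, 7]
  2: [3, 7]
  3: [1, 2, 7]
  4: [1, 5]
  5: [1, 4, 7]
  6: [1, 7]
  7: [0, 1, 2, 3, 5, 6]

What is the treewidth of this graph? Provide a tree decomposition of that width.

The largest bag has 3 vertices, giving width 2; this decomposition certifies tw(G) ≤ 2. For the lower bound, the 3 vertices {1, 4, 5} are pairwise adjacent, and any tree decomposition puts a clique entirely inside one bag — forcing width ≥ 2. Combining the bounds, tw(G) = 2.

Treewidth 2.
Bags: B1 = {1, 5, 7}  B2 = {1, 3, 7}  B3 = {1, 4, 5}  B4 = {0, 1, 7}  B5 = {1, 6, 7}  B6 = {2, 3, 7}
Tree: B1–B2, B1–B3, B1–B4, B4–B5, B2–B6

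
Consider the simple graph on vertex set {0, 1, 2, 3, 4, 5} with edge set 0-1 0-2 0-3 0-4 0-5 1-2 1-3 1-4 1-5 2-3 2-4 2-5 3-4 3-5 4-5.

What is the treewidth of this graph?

A width-5 tree decomposition is:
Bags: B1 = {0, 1, 2, 3, 4, 5}
Tree: (single bag)
With just one bag of size 6, the width is 6 − 1 = 5, so tw(G) ≤ 5. Conversely, {0, 1, 2, 3, 4, 5} is a clique of size 6, and the vertices of any clique must share a bag in every tree decomposition; so some bag has ≥ 6 vertices and tw(G) ≥ 5. The upper and lower bounds meet at 5, so that is the treewidth.

5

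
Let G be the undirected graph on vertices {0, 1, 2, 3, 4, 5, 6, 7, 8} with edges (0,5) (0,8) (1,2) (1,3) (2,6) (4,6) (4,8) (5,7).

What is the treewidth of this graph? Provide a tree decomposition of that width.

The largest bag has 2 vertices, giving width 1; this decomposition certifies tw(G) ≤ 1. Since G has at least one edge (e.g. 3–1), it is not an edgeless graph, so tw(G) ≥ 1. The upper and lower bounds meet at 1, so that is the treewidth.

Treewidth 1.
One such decomposition:
Bags: B1 = {1, 3}  B2 = {1, 2}  B3 = {2, 6}  B4 = {4, 6}  B5 = {4, 8}  B6 = {0, 8}  B7 = {0, 5}  B8 = {5, 7}
Tree: B1–B2, B2–B3, B3–B4, B4–B5, B5–B6, B6–B7, B7–B8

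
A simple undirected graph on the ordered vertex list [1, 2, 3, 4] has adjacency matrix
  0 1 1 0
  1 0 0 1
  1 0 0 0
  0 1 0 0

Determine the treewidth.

A width-1 tree decomposition is:
Bags: B1 = {1, 3}  B2 = {1, 2}  B3 = {2, 4}
Tree: B1–B2, B2–B3
Each bag holds 2 vertices, so the decomposition has width 1, which upper-bounds the treewidth. G has an edge, so its treewidth is at least 1. Hence tw(G) = 1 exactly.

1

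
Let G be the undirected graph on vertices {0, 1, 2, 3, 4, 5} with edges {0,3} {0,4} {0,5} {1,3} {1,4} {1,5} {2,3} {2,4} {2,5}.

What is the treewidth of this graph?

3

A width-3 tree decomposition is:
Bags: B1 = {0, 1, 2, 4}  B2 = {0, 1, 2, 3}  B3 = {0, 1, 2, 5}
Tree: B1–B2, B2–B3
The largest bag has 4 vertices, giving width 3; this decomposition certifies tw(G) ≤ 3. For the lower bound: the 4 vertex sets {1,4}, {0,3}, {2}, {5} are disjoint, each induces a connected subgraph, and every pair is joined by at least one edge of G. Contracting each set to a single vertex therefore yields K_{4} as a minor, and since treewidth is minor-monotone, tw(G) ≥ tw(K_{4}) = 3. The upper and lower bounds meet at 3, so that is the treewidth.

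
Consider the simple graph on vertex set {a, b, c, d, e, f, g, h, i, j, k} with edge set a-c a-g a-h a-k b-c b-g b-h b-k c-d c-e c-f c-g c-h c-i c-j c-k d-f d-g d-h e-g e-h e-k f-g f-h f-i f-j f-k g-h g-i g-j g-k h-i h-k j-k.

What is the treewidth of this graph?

4

A width-4 tree decomposition is:
Bags: B1 = {c, d, f, g, h}  B2 = {c, f, g, h, k}  B3 = {a, c, g, h, k}  B4 = {c, f, g, h, i}  B5 = {c, e, g, h, k}  B6 = {c, f, g, j, k}  B7 = {b, c, g, h, k}
Tree: B1–B2, B2–B3, B1–B4, B2–B5, B2–B6, B2–B7
The largest bag has 5 vertices, giving width 4; this decomposition certifies tw(G) ≤ 4. For the lower bound, the 5 vertices {c, f, g, j, k} are pairwise adjacent, and any tree decomposition puts a clique entirely inside one bag — forcing width ≥ 4. Combining the bounds, tw(G) = 4.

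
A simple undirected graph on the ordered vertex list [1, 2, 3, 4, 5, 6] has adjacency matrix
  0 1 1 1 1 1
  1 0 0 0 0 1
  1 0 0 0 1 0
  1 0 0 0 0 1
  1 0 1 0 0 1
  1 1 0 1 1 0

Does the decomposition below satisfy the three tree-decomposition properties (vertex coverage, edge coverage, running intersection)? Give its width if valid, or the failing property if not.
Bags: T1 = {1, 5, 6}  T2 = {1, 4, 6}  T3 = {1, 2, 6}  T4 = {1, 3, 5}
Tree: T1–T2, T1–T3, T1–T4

Yes; width 2.

Vertex coverage: the bags together contain {1, 2, 3, 4, 5, 6}, the full vertex set. Edge coverage: each edge of G has both endpoints in at least one bag. Running intersection: for every vertex, the bags containing it form a connected subtree. All three properties hold, so this is a valid tree decomposition of width max|bag| − 1 = 2, and hence tw(G) ≤ 2.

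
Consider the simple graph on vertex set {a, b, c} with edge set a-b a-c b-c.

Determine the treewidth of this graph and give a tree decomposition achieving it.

Treewidth 2.
One such decomposition:
Bags: B1 = {a, b, c}
Tree: (single bag)

A single bag containing all 3 vertices is trivially a valid decomposition of width 2. Conversely, {a, b, c} is a clique of size 3, and the vertices of any clique must share a bag in every tree decomposition; so some bag has ≥ 3 vertices and tw(G) ≥ 2. The upper and lower bounds meet at 2, so that is the treewidth.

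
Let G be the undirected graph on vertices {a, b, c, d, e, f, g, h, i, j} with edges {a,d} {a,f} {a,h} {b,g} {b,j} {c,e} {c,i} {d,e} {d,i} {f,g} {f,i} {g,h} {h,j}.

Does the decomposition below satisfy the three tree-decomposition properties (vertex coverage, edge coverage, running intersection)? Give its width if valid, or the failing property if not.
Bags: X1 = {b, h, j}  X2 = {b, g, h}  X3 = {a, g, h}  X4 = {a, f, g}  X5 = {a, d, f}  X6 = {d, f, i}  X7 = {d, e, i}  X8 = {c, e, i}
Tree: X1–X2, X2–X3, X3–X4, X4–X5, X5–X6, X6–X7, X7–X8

Every vertex of G appears in some bag (union = {a, b, c, d, e, f, g, h, i, j}); every edge is covered by a bag; and for each vertex v the set of bags containing v is connected in the bag tree. The decomposition is therefore valid. The largest bag has 3 vertices, so the width is 2.

Yes; width 2.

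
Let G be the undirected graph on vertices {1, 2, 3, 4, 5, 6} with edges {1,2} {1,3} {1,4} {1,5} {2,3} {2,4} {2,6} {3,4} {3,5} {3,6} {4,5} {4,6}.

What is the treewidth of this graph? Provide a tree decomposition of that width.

Every bag has size at most 4, so the width is 4 − 1 = 3 and tw(G) ≤ 3. On the other hand G contains the 4-clique {1, 2, 3, 4}. A clique must lie in a single bag of any decomposition, so no decomposition can have width below 3. The upper and lower bounds meet at 3, so that is the treewidth.

Treewidth 3.
One optimal decomposition is:
Bags: B1 = {1, 3, 4, 5}  B2 = {1, 2, 3, 4}  B3 = {2, 3, 4, 6}
Tree: B1–B2, B2–B3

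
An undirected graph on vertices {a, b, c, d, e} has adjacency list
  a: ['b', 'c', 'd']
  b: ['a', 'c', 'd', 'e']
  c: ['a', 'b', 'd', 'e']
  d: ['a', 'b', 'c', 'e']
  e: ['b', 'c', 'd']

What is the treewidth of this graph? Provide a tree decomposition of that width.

Each bag holds 4 vertices, so the decomposition has width 3, which upper-bounds the treewidth. Conversely, {b, c, d, e} is a clique of size 4, and the vertices of any clique must share a bag in every tree decomposition; so some bag has ≥ 4 vertices and tw(G) ≥ 3. Hence tw(G) = 3 exactly.

Treewidth 3.
One such decomposition:
Bags: B1 = {a, b, c, d}  B2 = {b, c, d, e}
Tree: B1–B2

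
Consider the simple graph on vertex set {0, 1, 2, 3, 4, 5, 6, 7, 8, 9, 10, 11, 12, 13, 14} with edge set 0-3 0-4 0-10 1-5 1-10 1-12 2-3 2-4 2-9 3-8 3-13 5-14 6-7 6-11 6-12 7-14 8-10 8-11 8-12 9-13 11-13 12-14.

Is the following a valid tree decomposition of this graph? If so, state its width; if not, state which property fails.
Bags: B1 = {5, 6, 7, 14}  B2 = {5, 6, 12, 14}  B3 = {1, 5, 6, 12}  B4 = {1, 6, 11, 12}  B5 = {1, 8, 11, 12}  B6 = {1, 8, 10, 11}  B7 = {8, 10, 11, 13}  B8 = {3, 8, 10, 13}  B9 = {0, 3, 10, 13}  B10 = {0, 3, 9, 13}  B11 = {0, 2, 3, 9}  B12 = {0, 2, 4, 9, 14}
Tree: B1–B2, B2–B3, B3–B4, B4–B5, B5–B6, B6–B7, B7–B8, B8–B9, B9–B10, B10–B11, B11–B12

A tree decomposition must satisfy three properties: every vertex lies in some bag; for every edge, both endpoints lie together in some bag; and for every vertex, the bags containing it form a connected subtree. Here bags containing vertex 14 are not connected in the tree, so the decomposition is invalid.

No — bags containing vertex 14 are not connected in the tree.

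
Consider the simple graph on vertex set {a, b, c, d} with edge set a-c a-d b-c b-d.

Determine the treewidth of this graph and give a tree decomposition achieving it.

Treewidth 2.
One optimal decomposition is:
Bags: B1 = {a, b, c}  B2 = {a, b, d}
Tree: B1–B2

Each bag holds 3 vertices, so the decomposition has width 2, which upper-bounds the treewidth. For the lower bound, G contains the cycle a–c–b–d–a, so G is not a forest; only forests have treewidth ≤ 1, hence tw(G) ≥ 2. The upper and lower bounds meet at 2, so that is the treewidth.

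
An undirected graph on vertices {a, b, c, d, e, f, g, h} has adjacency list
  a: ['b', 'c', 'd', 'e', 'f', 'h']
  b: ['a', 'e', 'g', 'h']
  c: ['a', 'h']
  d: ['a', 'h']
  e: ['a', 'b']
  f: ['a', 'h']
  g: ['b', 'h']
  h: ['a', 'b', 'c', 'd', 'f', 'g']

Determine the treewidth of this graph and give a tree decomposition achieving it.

Every bag has size at most 3, so the width is 3 − 1 = 2 and tw(G) ≤ 2. For the lower bound, the 3 vertices {a, b, e} are pairwise adjacent, and any tree decomposition puts a clique entirely inside one bag — forcing width ≥ 2. Hence tw(G) = 2 exactly.

Treewidth 2.
One optimal decomposition is:
Bags: B1 = {a, f, h}  B2 = {a, b, h}  B3 = {b, g, h}  B4 = {a, c, h}  B5 = {a, d, h}  B6 = {a, b, e}
Tree: B1–B2, B2–B3, B1–B4, B2–B5, B2–B6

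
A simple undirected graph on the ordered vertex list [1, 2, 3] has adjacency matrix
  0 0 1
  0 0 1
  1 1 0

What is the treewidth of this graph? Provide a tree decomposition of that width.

Every bag has size at most 2, so the width is 2 − 1 = 1 and tw(G) ≤ 1. G has an edge, so its treewidth is at least 1. The upper and lower bounds meet at 1, so that is the treewidth.

Treewidth 1.
One optimal decomposition is:
Bags: B1 = {1, 3}  B2 = {2, 3}
Tree: B1–B2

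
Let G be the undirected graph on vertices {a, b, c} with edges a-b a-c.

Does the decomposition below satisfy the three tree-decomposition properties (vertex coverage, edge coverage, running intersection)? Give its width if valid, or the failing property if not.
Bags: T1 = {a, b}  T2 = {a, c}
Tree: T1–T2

Yes; width 1.

Vertex coverage: the bags together contain {a, b, c}, the full vertex set. Edge coverage: each edge of G has both endpoints in at least one bag. Running intersection: for every vertex, the bags containing it form a connected subtree. All three properties hold, so this is a valid tree decomposition of width max|bag| − 1 = 1, and hence tw(G) ≤ 1.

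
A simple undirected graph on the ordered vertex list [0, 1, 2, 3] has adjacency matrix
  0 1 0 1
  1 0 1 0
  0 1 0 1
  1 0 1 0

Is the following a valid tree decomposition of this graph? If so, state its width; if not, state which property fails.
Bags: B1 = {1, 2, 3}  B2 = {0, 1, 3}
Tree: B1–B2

Yes; width 2.

Every vertex of G appears in some bag (union = {0, 1, 2, 3}); every edge is covered by a bag; and for each vertex v the set of bags containing v is connected in the bag tree. The decomposition is therefore valid. The largest bag has 3 vertices, so the width is 2.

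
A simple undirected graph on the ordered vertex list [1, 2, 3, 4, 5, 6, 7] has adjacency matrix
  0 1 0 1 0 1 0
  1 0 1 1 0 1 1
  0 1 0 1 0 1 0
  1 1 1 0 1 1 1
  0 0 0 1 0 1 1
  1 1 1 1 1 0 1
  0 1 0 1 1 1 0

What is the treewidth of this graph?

A width-3 tree decomposition is:
Bags: B1 = {4, 5, 6, 7}  B2 = {2, 4, 6, 7}  B3 = {2, 3, 4, 6}  B4 = {1, 2, 4, 6}
Tree: B1–B2, B2–B3, B3–B4
Each bag holds 4 vertices, so the decomposition has width 3, which upper-bounds the treewidth. On the other hand G contains the 4-clique {1, 2, 4, 6}. A clique must lie in a single bag of any decomposition, so no decomposition can have width below 3. The upper and lower bounds meet at 3, so that is the treewidth.

3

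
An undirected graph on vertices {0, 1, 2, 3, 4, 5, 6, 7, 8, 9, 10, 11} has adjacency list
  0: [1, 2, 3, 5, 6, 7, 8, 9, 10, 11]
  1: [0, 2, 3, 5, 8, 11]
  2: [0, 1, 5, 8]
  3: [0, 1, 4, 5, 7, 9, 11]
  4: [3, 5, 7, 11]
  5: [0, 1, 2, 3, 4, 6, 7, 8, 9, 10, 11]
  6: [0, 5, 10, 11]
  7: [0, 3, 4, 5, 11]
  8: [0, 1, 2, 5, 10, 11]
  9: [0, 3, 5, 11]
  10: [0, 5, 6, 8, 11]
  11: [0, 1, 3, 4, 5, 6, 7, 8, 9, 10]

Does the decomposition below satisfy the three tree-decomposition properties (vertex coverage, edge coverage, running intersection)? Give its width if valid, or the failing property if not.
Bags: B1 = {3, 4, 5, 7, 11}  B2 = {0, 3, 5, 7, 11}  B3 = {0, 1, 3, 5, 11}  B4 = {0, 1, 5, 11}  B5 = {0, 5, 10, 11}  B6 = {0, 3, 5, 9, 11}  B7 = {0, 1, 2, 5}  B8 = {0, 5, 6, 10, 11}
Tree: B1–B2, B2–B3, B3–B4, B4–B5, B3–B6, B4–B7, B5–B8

No — vertex 8 appears in no bag.

A tree decomposition must satisfy three properties: every vertex lies in some bag; for every edge, both endpoints lie together in some bag; and for every vertex, the bags containing it form a connected subtree. Here vertex 8 appears in no bag, so the decomposition is invalid.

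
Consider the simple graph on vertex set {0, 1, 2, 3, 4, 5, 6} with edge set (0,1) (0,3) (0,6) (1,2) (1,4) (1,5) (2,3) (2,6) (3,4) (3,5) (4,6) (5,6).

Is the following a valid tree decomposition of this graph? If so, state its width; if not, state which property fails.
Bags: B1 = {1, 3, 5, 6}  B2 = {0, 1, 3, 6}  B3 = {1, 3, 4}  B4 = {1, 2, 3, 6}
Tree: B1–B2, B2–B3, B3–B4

No — edge (6,4) lies in no bag.

A tree decomposition must satisfy three properties: every vertex lies in some bag; for every edge, both endpoints lie together in some bag; and for every vertex, the bags containing it form a connected subtree. Here edge (6,4) lies in no bag, so the decomposition is invalid.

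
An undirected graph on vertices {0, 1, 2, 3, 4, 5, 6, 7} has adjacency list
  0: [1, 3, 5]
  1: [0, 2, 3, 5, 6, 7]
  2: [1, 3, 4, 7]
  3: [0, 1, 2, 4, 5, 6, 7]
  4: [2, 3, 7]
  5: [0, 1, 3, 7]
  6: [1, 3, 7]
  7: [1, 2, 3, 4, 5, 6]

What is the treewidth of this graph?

A width-3 tree decomposition is:
Bags: B1 = {1, 2, 3, 7}  B2 = {1, 3, 5, 7}  B3 = {2, 3, 4, 7}  B4 = {1, 3, 6, 7}  B5 = {0, 1, 3, 5}
Tree: B1–B2, B1–B3, B2–B4, B2–B5
Each bag holds 4 vertices, so the decomposition has width 3, which upper-bounds the treewidth. On the other hand G contains the 4-clique {0, 1, 3, 5}. A clique must lie in a single bag of any decomposition, so no decomposition can have width below 3. Combining the bounds, tw(G) = 3.

3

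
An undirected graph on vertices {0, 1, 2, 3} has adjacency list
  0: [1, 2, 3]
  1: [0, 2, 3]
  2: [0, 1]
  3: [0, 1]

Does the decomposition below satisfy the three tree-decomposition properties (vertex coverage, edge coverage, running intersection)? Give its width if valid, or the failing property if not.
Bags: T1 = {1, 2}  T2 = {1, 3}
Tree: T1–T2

No — vertex 0 appears in no bag.

A tree decomposition must satisfy three properties: every vertex lies in some bag; for every edge, both endpoints lie together in some bag; and for every vertex, the bags containing it form a connected subtree. Here vertex 0 appears in no bag, so the decomposition is invalid.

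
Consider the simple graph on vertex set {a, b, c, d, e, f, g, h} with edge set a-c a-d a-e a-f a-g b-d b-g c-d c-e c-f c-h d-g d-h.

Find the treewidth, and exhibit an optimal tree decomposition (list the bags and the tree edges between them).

Treewidth 2.
One optimal decomposition is:
Bags: B1 = {a, c, d}  B2 = {c, d, h}  B3 = {a, d, g}  B4 = {a, c, f}  B5 = {b, d, g}  B6 = {a, c, e}
Tree: B1–B2, B1–B3, B1–B4, B3–B5, B1–B6

Every bag has size at most 3, so the width is 3 − 1 = 2 and tw(G) ≤ 2. Conversely, {a, d, g} is a clique of size 3, and the vertices of any clique must share a bag in every tree decomposition; so some bag has ≥ 3 vertices and tw(G) ≥ 2. Hence tw(G) = 2 exactly.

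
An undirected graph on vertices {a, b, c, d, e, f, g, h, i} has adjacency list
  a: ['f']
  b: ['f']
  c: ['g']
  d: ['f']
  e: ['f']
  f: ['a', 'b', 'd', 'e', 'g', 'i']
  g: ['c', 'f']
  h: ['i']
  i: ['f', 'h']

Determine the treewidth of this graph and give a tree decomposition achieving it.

Treewidth 1.
Bags: B1 = {d, f}  B2 = {f, i}  B3 = {f, g}  B4 = {c, g}  B5 = {b, f}  B6 = {e, f}  B7 = {h, i}  B8 = {a, f}
Tree: B1–B2, B2–B3, B3–B4, B2–B5, B5–B6, B2–B7, B1–B8

Every bag has size at most 2, so the width is 2 − 1 = 1 and tw(G) ≤ 1. Since G has at least one edge (e.g. f–d), it is not an edgeless graph, so tw(G) ≥ 1. Hence tw(G) = 1 exactly.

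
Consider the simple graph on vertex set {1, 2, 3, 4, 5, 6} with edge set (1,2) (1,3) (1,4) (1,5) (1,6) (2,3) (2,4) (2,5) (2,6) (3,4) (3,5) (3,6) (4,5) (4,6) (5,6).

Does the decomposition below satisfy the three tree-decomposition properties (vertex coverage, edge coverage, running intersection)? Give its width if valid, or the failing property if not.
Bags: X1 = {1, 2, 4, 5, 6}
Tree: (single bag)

A tree decomposition must satisfy three properties: every vertex lies in some bag; for every edge, both endpoints lie together in some bag; and for every vertex, the bags containing it form a connected subtree. Here vertex 3 appears in no bag, so the decomposition is invalid.

No — vertex 3 appears in no bag.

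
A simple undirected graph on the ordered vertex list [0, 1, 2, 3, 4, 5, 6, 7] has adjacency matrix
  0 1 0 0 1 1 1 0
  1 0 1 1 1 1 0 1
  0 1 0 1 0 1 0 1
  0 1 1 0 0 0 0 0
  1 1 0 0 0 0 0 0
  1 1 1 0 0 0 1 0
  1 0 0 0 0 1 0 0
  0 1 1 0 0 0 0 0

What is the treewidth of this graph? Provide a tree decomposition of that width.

Treewidth 2.
One such decomposition:
Bags: B1 = {0, 5, 6}  B2 = {0, 1, 5}  B3 = {1, 2, 5}  B4 = {1, 2, 7}  B5 = {0, 1, 4}  B6 = {1, 2, 3}
Tree: B1–B2, B2–B3, B3–B4, B2–B5, B3–B6

Every bag has size at most 3, so the width is 3 − 1 = 2 and tw(G) ≤ 2. For the lower bound, the 3 vertices {0, 1, 4} are pairwise adjacent, and any tree decomposition puts a clique entirely inside one bag — forcing width ≥ 2. The upper and lower bounds meet at 2, so that is the treewidth.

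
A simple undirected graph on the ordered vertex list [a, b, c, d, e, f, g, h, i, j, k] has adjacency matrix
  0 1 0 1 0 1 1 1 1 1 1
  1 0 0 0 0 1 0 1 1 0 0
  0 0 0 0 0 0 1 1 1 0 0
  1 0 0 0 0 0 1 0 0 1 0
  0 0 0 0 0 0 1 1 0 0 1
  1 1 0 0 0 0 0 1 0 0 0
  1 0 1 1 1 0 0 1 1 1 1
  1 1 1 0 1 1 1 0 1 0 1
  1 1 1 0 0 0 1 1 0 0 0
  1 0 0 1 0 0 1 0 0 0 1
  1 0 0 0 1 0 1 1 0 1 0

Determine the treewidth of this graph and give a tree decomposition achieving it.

Treewidth 3.
One optimal decomposition is:
Bags: B1 = {a, g, h, k}  B2 = {a, g, h, i}  B3 = {a, g, j, k}  B4 = {e, g, h, k}  B5 = {a, b, h, i}  B6 = {a, b, f, h}  B7 = {c, g, h, i}  B8 = {a, d, g, j}
Tree: B1–B2, B1–B3, B1–B4, B2–B5, B5–B6, B2–B7, B3–B8

Each bag holds 4 vertices, so the decomposition has width 3, which upper-bounds the treewidth. Conversely, {a, d, g, j} is a clique of size 4, and the vertices of any clique must share a bag in every tree decomposition; so some bag has ≥ 4 vertices and tw(G) ≥ 3. Hence tw(G) = 3 exactly.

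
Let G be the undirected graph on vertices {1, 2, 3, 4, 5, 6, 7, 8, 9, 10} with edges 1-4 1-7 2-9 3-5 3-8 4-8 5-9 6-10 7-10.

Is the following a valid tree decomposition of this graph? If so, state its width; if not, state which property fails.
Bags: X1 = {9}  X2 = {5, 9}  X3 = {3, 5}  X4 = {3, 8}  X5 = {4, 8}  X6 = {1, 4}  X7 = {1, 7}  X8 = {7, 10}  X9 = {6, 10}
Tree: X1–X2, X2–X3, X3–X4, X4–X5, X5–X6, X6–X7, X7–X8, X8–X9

A tree decomposition must satisfy three properties: every vertex lies in some bag; for every edge, both endpoints lie together in some bag; and for every vertex, the bags containing it form a connected subtree. Here vertex 2 appears in no bag, so the decomposition is invalid.

No — vertex 2 appears in no bag.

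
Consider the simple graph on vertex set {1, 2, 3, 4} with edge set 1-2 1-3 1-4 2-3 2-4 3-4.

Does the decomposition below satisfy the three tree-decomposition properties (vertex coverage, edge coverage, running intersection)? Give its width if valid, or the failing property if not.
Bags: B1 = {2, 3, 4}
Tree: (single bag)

No — vertex 1 appears in no bag.

A tree decomposition must satisfy three properties: every vertex lies in some bag; for every edge, both endpoints lie together in some bag; and for every vertex, the bags containing it form a connected subtree. Here vertex 1 appears in no bag, so the decomposition is invalid.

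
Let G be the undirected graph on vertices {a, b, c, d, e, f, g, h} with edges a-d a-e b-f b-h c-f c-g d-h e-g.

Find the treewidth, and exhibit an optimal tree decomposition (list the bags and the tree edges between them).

Every bag has size at most 3, so the width is 3 − 1 = 2 and tw(G) ≤ 2. Since c–f–b–h–d–a–e–g–c is a cycle in G, G is not acyclic. Forests are exactly the graphs of treewidth ≤ 1, so tw(G) ≥ 2. The upper and lower bounds meet at 2, so that is the treewidth.

Treewidth 2.
Bags: B1 = {b, c, f}  B2 = {b, c, h}  B3 = {c, d, h}  B4 = {a, c, d}  B5 = {a, c, e}  B6 = {c, e, g}
Tree: B1–B2, B2–B3, B3–B4, B4–B5, B5–B6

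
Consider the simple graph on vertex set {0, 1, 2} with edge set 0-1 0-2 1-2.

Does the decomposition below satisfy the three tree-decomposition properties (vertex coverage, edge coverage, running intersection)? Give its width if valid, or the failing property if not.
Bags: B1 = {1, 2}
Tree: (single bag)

No — vertex 0 appears in no bag.

A tree decomposition must satisfy three properties: every vertex lies in some bag; for every edge, both endpoints lie together in some bag; and for every vertex, the bags containing it form a connected subtree. Here vertex 0 appears in no bag, so the decomposition is invalid.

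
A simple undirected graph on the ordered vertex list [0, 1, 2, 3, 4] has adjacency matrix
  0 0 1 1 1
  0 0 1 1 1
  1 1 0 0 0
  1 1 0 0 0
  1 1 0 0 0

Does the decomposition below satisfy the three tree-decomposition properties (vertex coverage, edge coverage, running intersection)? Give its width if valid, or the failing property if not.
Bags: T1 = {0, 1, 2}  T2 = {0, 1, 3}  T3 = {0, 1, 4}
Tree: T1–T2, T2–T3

Checking the three conditions: (i) the bags cover all of {0, 1, 2, 3, 4}; (ii) for each edge, some bag contains both endpoints; (iii) the bags containing any fixed vertex form a subtree. All hold, so the decomposition is valid with width 3 − 1 = 2.

Yes; width 2.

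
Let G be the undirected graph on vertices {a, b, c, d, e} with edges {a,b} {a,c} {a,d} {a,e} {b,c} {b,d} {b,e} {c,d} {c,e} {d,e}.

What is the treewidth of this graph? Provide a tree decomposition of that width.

Treewidth 4.
Bags: B1 = {a, b, c, d, e}
Tree: (single bag)

A single bag containing all 5 vertices is trivially a valid decomposition of width 4. On the other hand G contains the 5-clique {a, b, c, d, e}. A clique must lie in a single bag of any decomposition, so no decomposition can have width below 4. Therefore the treewidth is 4.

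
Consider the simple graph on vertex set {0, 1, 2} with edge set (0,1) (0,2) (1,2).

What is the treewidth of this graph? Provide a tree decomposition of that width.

Treewidth 2.
One optimal decomposition is:
Bags: B1 = {0, 1, 2}
Tree: (single bag)

A single bag containing all 3 vertices is trivially a valid decomposition of width 2. For the lower bound, the 3 vertices {0, 1, 2} are pairwise adjacent, and any tree decomposition puts a clique entirely inside one bag — forcing width ≥ 2. Therefore the treewidth is 2.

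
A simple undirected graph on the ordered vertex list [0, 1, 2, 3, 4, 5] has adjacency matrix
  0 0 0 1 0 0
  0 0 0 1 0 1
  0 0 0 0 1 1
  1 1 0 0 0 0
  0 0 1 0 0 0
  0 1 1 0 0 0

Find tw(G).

1

A width-1 tree decomposition is:
Bags: B1 = {2, 4}  B2 = {2, 5}  B3 = {1, 5}  B4 = {1, 3}  B5 = {0, 3}
Tree: B1–B2, B2–B3, B3–B4, B4–B5
The largest bag has 2 vertices, giving width 1; this decomposition certifies tw(G) ≤ 1. Any graph with an edge has treewidth ≥ 1, and G has the edge 4–2. Therefore the treewidth is 1.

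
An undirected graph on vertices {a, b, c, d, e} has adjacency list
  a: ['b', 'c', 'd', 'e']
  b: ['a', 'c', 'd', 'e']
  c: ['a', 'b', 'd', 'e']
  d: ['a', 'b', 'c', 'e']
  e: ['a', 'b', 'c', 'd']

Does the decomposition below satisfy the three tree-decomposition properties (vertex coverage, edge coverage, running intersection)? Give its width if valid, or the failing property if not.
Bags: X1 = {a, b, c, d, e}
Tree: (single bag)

Yes; width 4.

Vertex coverage: the bags together contain {a, b, c, d, e}, the full vertex set. Edge coverage: each edge of G has both endpoints in at least one bag. Running intersection: for every vertex, the bags containing it form a connected subtree. All three properties hold, so this is a valid tree decomposition of width max|bag| − 1 = 4, and hence tw(G) ≤ 4.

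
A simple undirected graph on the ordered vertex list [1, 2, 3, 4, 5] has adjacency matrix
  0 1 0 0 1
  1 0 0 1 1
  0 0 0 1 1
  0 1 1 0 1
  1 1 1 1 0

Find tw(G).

A width-2 tree decomposition is:
Bags: B1 = {3, 4, 5}  B2 = {2, 4, 5}  B3 = {1, 2, 5}
Tree: B1–B2, B2–B3
Each bag holds 3 vertices, so the decomposition has width 2, which upper-bounds the treewidth. For the lower bound, the 3 vertices {1, 2, 5} are pairwise adjacent, and any tree decomposition puts a clique entirely inside one bag — forcing width ≥ 2. Therefore the treewidth is 2.

2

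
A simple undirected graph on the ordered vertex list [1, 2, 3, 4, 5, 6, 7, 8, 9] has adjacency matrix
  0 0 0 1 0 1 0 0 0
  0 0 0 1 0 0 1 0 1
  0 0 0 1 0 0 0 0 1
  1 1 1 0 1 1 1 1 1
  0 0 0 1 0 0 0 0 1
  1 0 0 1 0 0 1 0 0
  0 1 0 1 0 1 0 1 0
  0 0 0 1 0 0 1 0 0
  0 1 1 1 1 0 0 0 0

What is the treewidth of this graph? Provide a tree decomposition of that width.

Treewidth 2.
Bags: B1 = {4, 6, 7}  B2 = {4, 7, 8}  B3 = {2, 4, 7}  B4 = {2, 4, 9}  B5 = {1, 4, 6}  B6 = {3, 4, 9}  B7 = {4, 5, 9}
Tree: B1–B2, B2–B3, B3–B4, B1–B5, B4–B6, B4–B7

Every bag has size at most 3, so the width is 3 − 1 = 2 and tw(G) ≤ 2. For the lower bound, the 3 vertices {1, 4, 6} are pairwise adjacent, and any tree decomposition puts a clique entirely inside one bag — forcing width ≥ 2. The upper and lower bounds meet at 2, so that is the treewidth.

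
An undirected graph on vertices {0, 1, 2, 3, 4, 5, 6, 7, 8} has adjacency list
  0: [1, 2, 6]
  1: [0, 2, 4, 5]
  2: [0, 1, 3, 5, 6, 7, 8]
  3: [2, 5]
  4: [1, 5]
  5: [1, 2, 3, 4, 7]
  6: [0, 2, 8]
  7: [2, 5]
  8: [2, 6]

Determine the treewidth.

2

A width-2 tree decomposition is:
Bags: B1 = {1, 2, 5}  B2 = {0, 1, 2}  B3 = {2, 3, 5}  B4 = {2, 5, 7}  B5 = {0, 2, 6}  B6 = {1, 4, 5}  B7 = {2, 6, 8}
Tree: B1–B2, B1–B3, B1–B4, B2–B5, B1–B6, B5–B7
Every bag has size at most 3, so the width is 3 − 1 = 2 and tw(G) ≤ 2. Conversely, {0, 1, 2} is a clique of size 3, and the vertices of any clique must share a bag in every tree decomposition; so some bag has ≥ 3 vertices and tw(G) ≥ 2. Therefore the treewidth is 2.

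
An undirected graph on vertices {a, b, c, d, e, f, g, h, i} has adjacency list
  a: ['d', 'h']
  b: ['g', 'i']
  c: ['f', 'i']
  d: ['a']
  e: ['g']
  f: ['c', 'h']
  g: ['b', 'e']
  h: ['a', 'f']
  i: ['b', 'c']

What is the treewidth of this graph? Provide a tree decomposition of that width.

Each bag holds 2 vertices, so the decomposition has width 1, which upper-bounds the treewidth. Any graph with an edge has treewidth ≥ 1, and G has the edge d–a. Hence tw(G) = 1 exactly.

Treewidth 1.
One such decomposition:
Bags: B1 = {a, d}  B2 = {a, h}  B3 = {f, h}  B4 = {c, f}  B5 = {c, i}  B6 = {b, i}  B7 = {b, g}  B8 = {e, g}
Tree: B1–B2, B2–B3, B3–B4, B4–B5, B5–B6, B6–B7, B7–B8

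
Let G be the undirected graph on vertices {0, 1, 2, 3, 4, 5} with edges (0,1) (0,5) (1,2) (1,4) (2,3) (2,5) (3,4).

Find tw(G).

2

A width-2 tree decomposition is:
Bags: B1 = {1, 3, 4}  B2 = {1, 2, 3}  B3 = {0, 1, 2}  B4 = {0, 2, 5}
Tree: B1–B2, B2–B3, B3–B4
Each bag holds 3 vertices, so the decomposition has width 2, which upper-bounds the treewidth. The edges 4–3–2–1–4 form a cycle, so G is not a tree and its treewidth is at least 2. Hence tw(G) = 2 exactly.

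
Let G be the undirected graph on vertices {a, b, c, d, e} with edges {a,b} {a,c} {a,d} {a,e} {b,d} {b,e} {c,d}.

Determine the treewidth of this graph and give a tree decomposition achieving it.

The largest bag has 3 vertices, giving width 2; this decomposition certifies tw(G) ≤ 2. For the lower bound, the 3 vertices {a, c, d} are pairwise adjacent, and any tree decomposition puts a clique entirely inside one bag — forcing width ≥ 2. Combining the bounds, tw(G) = 2.

Treewidth 2.
Bags: B1 = {a, b, d}  B2 = {a, b, e}  B3 = {a, c, d}
Tree: B1–B2, B1–B3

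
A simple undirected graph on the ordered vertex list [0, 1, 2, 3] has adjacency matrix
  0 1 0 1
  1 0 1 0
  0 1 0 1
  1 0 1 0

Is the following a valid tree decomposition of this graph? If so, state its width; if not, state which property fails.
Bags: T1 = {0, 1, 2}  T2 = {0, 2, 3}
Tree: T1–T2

Every vertex of G appears in some bag (union = {0, 1, 2, 3}); every edge is covered by a bag; and for each vertex v the set of bags containing v is connected in the bag tree. The decomposition is therefore valid. The largest bag has 3 vertices, so the width is 2.

Yes; width 2.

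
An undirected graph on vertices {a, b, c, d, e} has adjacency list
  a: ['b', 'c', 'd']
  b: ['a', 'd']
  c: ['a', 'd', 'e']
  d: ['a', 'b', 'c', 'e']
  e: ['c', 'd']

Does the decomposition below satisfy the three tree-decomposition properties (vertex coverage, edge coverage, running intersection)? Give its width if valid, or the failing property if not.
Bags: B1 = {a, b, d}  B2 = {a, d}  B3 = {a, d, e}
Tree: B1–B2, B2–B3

A tree decomposition must satisfy three properties: every vertex lies in some bag; for every edge, both endpoints lie together in some bag; and for every vertex, the bags containing it form a connected subtree. Here vertex c appears in no bag, so the decomposition is invalid.

No — vertex c appears in no bag.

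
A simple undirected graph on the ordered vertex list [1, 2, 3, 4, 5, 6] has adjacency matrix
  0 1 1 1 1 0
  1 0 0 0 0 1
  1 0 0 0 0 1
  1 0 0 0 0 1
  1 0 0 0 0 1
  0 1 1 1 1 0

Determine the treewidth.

2

A width-2 tree decomposition is:
Bags: B1 = {1, 5, 6}  B2 = {1, 4, 6}  B3 = {1, 2, 6}  B4 = {1, 3, 6}
Tree: B1–B2, B2–B3, B3–B4
The largest bag has 3 vertices, giving width 2; this decomposition certifies tw(G) ≤ 2. The edges 1–5–6–4–1 form a cycle, so G is not a tree and its treewidth is at least 2. Hence tw(G) = 2 exactly.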